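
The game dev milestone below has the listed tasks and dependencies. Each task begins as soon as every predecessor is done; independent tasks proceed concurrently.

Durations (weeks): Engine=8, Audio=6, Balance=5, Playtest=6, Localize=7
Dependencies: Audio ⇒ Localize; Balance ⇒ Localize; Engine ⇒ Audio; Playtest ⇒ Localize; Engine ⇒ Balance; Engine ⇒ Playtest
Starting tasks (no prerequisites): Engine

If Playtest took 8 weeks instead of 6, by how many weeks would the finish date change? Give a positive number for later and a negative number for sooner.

2

As given, the longest chain is Engine→Playtest→Localize = 8+6+7 = 21, so the finish is 21 weeks.
Playtest is on the critical path; changing it to 8 makes that path 23 weeks.
The critical path is still Engine→Playtest→Localize; finish is now 23 weeks.
Change in finish: 23 − 21 = +2 weeks.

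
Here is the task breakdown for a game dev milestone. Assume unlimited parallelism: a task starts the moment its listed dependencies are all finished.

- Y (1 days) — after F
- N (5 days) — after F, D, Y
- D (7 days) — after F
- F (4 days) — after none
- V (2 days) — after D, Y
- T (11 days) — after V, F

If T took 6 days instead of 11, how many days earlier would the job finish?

The binding path is F→D→V→T = 4+7+2+11 = 24; finish at 24 days.
T lies on that path, so at 6 days the path becomes 19 days.
No other chain overtakes it, so the finish is 19 days.
Change in finish: 19 − 24 = -5 days.

5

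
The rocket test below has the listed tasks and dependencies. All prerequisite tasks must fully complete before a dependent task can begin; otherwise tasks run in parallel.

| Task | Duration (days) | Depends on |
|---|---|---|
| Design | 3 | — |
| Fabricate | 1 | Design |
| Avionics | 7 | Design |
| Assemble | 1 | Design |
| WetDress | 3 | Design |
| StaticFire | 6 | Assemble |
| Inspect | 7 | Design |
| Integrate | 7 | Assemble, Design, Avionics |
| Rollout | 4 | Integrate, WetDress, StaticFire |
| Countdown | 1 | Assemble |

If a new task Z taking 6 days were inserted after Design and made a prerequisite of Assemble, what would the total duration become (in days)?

Originally the rocket test takes 21 days.
With Z inserted, Assemble now waits for max(Design, Z).
New critical path: Design→Z→Assemble→Integrate→Rollout = 3+6+1+7+4 = 21 ⇒ 21 days.

21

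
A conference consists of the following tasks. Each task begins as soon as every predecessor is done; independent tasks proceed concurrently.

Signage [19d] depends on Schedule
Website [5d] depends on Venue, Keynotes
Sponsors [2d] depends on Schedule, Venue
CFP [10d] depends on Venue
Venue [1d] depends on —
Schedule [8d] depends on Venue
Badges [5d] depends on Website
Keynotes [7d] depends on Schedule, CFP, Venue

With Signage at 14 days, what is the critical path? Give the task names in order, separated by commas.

Baseline: Venue→Schedule→Signage = 1+8+19 = 28 → 28 days.
Since Signage is critical, the -5 change carries straight to that chain (now 23 days).
Now Venue→CFP→Keynotes→Website→Badges = 1+10+7+5+5 = 28 is longest, so the finish becomes 28 days.

Venue, CFP, Keynotes, Website, Badges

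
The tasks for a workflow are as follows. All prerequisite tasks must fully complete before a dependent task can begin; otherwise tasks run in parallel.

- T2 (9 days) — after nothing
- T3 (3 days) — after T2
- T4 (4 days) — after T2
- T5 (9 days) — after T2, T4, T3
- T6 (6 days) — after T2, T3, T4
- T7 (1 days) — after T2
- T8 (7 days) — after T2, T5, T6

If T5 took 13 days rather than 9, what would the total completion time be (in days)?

As given, the longest chain is T2→T4→T5→T8 = 9+4+9+7 = 29, so the finish is 29 days.
Since T5 is critical, the +4 change carries straight to that chain (now 33 days).
The critical path is still T2→T4→T5→T8; finish is now 33 days.

33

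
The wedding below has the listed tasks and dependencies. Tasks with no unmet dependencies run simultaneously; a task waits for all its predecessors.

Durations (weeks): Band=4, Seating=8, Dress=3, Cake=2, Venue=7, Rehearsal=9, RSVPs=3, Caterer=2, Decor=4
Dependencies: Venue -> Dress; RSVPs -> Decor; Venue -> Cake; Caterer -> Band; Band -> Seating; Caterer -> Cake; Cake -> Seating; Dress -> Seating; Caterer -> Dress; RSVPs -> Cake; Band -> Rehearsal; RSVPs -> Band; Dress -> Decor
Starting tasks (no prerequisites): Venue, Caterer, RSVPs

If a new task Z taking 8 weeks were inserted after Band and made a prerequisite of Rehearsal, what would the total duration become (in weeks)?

Originally the job takes 18 weeks.
With Z inserted, Rehearsal now waits for max(Band, Z).
New critical path: RSVPs→Band→Z→Rehearsal = 3+4+8+9 = 24 ⇒ 24 weeks.

24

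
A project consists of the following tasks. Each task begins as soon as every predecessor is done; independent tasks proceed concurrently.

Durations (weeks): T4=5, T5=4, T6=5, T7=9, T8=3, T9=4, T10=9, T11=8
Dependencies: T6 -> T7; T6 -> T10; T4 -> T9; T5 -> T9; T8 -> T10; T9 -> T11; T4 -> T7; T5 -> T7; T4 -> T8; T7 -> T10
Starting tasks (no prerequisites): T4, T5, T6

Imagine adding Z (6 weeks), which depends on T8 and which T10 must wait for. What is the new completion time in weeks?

Originally the project takes 23 weeks.
With Z inserted, T10 now waits for max(T8, T6, T7, Z).
New critical path: T4→T7→T10 = 5+9+9 = 23 ⇒ 23 weeks.

23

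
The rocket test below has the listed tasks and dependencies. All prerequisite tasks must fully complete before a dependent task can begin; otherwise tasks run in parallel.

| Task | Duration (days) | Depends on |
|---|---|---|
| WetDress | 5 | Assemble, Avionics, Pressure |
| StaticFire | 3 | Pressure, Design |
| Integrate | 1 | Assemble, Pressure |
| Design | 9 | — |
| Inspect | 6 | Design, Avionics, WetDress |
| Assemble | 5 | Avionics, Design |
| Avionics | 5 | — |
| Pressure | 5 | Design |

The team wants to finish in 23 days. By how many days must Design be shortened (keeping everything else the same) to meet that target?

2

Current finish: 25 days; target: 23.
Design is on every critical path, so each day cut from Design cuts the finish by one (this holds down to a finish of 21).
Need 25 − 23 = 2 days off Design → Design becomes 7 days, finish becomes 23.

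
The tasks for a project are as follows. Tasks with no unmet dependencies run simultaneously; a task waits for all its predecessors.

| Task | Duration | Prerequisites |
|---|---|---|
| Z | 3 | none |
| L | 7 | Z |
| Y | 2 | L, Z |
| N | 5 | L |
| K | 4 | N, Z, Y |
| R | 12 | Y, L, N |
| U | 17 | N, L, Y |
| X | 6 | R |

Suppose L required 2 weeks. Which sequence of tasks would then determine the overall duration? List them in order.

Z, L, N, R, X

The binding path is Z→L→N→R→X = 3+7+5+12+6 = 33; finish at 33 weeks.
Since L is critical, the -5 change carries straight to that chain (now 28 weeks).
That remains the longest chain; total 28 weeks.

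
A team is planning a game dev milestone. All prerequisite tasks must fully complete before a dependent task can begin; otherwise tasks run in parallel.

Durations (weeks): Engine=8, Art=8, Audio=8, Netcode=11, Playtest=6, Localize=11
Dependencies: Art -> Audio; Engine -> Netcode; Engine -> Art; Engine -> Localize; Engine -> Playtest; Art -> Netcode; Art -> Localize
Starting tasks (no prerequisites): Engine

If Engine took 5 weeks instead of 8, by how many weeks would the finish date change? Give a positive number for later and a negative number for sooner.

Actual critical path: Engine→Art→Netcode = 8+8+11 = 27 ⇒ 27 weeks.
Engine is on the critical path; changing it to 5 makes that path 24 weeks.
The critical path is still Engine→Art→Netcode; finish is now 24 weeks.
Change in finish: 24 − 27 = -3 weeks.

-3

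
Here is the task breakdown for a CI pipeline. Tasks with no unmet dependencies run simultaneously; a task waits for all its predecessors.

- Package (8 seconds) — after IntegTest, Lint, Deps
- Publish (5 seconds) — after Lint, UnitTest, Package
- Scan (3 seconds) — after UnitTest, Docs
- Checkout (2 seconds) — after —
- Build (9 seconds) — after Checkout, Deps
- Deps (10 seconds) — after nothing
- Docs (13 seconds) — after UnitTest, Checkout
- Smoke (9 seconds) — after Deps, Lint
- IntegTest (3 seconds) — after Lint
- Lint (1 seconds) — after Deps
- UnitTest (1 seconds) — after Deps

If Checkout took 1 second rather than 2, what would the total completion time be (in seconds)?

As given, the longest chain is Deps→Lint→IntegTest→Package→Publish = 10+1+3+8+5 = 27, so the finish is 27 seconds.
Checkout is off the critical path — its longest chain is 18 seconds, giving 9 of slack.
The critical path is still Deps→Lint→IntegTest→Package→Publish; finish is now 27 seconds.

27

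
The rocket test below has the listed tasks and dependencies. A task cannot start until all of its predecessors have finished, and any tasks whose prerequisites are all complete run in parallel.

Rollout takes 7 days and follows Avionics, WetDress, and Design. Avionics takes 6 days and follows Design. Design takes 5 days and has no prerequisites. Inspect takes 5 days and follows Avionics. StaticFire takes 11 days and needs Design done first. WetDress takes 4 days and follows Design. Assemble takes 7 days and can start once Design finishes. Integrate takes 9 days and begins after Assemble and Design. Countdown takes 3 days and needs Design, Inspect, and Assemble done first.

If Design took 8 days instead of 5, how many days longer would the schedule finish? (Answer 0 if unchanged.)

3

As given, the longest chain is Design→Assemble→Integrate = 5+7+9 = 21, so the finish is 21 days.
Since Design is critical, the +3 change carries straight to that chain (now 24 days).
The critical path is still Design→Assemble→Integrate; finish is now 24 days.
Change in finish: 24 − 21 = +3 days.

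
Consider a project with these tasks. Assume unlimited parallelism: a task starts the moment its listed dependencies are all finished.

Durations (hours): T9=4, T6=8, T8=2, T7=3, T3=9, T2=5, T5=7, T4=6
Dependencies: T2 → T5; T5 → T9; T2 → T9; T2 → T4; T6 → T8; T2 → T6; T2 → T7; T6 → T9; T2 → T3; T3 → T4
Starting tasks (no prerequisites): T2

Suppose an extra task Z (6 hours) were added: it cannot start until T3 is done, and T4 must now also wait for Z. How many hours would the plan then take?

Originally the plan takes 20 hours.
With Z inserted, T4 now waits for max(T3, T2, Z).
New critical path: T2→T3→Z→T4 = 5+9+6+6 = 26 ⇒ 26 hours.

26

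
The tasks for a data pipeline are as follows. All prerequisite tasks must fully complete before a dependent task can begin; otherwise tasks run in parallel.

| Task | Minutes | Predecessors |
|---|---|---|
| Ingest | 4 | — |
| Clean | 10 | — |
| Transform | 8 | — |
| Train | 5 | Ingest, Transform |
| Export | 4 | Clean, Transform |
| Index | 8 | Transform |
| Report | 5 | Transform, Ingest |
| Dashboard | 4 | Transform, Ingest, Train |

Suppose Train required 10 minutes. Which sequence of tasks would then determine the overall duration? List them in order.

Transform, Train, Dashboard

Baseline: Transform→Train→Dashboard = 8+5+4 = 17 → 17 minutes.
Since Train is critical, the +5 change carries straight to that chain (now 22 minutes).
That remains the longest chain; total 22 minutes.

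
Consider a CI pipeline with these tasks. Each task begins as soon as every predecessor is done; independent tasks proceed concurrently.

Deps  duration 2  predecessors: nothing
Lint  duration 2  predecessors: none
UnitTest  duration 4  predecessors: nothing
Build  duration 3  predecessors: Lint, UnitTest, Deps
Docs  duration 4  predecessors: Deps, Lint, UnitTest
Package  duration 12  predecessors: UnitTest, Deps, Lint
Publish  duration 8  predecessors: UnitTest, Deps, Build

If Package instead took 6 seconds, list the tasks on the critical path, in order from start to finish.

UnitTest, Build, Publish

The binding path is UnitTest→Package = 4+12 = 16; finish at 16 seconds.
Since Package is critical, the -6 change carries straight to that chain (now 10 seconds).
Now UnitTest→Build→Publish = 4+3+8 = 15 is longest, so the finish becomes 15 seconds.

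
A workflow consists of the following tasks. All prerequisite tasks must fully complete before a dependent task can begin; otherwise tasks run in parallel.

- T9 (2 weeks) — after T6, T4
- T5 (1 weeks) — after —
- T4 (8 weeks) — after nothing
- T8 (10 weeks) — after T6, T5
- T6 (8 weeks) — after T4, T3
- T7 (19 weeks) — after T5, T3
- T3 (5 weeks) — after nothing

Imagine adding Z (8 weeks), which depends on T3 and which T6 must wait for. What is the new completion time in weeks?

Originally the project takes 26 weeks.
With Z inserted, T6 now waits for max(T4, T3, Z).
New critical path: T3→Z→T6→T8 = 5+8+8+10 = 31 ⇒ 31 weeks.

31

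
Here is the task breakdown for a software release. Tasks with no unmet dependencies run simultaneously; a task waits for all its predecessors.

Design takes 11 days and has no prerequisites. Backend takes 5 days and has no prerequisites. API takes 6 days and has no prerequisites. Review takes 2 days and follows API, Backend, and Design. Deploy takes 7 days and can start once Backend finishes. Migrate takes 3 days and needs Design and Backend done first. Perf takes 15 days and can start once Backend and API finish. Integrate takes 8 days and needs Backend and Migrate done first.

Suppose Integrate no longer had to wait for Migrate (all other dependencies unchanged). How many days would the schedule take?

21

With the dependency in place, Design→Migrate→Integrate = 11+3+8 = 22 sets the finish at 22 days.
Without Migrate→Integrate, Integrate's earliest start moves from 14 to 5.
New critical path: API→Perf = 6+15 = 21 ⇒ 21 days.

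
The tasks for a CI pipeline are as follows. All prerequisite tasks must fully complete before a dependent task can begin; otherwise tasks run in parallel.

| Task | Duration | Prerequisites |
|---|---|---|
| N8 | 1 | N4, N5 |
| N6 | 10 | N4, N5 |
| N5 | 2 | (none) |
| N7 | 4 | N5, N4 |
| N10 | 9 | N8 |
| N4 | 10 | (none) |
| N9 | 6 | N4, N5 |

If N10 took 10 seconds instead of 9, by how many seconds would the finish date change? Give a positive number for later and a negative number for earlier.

Actual critical path: N4→N8→N10 = 10+1+9 = 20 ⇒ 20 seconds.
N10 is on the critical path; changing it to 10 makes that path 21 seconds.
The critical path is still N4→N8→N10; finish is now 21 seconds.
Change in finish: 21 − 20 = +1 seconds.

1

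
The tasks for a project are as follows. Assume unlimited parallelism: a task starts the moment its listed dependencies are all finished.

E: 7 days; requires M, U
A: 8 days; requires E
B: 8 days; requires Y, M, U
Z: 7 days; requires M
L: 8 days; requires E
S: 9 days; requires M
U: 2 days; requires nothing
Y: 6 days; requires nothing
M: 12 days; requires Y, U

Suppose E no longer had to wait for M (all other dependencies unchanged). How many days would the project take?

Before: longest chain Y→M→E→L = 6+12+7+8 = 33, finish 33.
Without M→E, E's earliest start moves from 18 to 2.
New critical path: Y→M→S = 6+12+9 = 27 ⇒ 27 days.

27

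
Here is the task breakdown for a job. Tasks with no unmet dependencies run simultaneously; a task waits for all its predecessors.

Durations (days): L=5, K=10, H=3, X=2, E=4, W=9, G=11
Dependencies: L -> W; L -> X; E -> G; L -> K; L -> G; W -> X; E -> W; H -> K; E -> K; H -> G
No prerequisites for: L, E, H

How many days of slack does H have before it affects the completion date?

2

The longest chain is L→G = 5+11 = 16; overall finish 16 days.
H finishes as early as 3 and must finish by 5.
Slack of H = 2 − 0 = 2 days.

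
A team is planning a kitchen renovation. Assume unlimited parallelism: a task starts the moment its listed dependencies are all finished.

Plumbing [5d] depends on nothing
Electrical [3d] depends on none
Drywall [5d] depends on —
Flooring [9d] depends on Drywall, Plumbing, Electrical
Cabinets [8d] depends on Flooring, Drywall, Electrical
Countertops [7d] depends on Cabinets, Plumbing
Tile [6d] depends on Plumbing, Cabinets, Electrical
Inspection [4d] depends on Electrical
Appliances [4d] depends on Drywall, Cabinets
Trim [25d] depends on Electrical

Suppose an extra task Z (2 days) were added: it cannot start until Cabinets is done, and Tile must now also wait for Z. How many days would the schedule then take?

30

Originally the schedule takes 29 days.
With Z inserted, Tile now waits for max(Plumbing, Cabinets, Electrical, Z).
New critical path: Plumbing→Flooring→Cabinets→Z→Tile = 5+9+8+2+6 = 30 ⇒ 30 days.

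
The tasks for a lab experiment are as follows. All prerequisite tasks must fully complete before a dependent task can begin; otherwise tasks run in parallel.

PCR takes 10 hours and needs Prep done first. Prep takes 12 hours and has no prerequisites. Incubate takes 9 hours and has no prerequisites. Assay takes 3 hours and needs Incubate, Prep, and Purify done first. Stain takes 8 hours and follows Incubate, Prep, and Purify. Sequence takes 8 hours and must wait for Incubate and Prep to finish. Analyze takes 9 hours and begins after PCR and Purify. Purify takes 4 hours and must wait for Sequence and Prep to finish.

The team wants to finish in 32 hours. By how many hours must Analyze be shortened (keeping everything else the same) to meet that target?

1

Current finish: 33 hours; target: 32.
Analyze is on every critical path, so each hour cut from Analyze cuts the finish by one (this holds down to a finish of 32).
Need 33 − 32 = 1 hour off Analyze → Analyze becomes 8 hours, finish becomes 32.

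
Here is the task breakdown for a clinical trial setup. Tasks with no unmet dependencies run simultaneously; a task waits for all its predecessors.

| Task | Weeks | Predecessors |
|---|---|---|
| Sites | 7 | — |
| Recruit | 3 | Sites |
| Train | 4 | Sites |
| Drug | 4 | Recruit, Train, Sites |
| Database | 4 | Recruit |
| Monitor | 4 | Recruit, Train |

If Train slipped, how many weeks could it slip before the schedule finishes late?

The longest chain is Sites→Train→Drug = 7+4+4 = 15; overall finish 15 weeks.
Longest path through Train: 15 weeks (earliest finish 11, latest finish 11).
Float = 15 − 15 = 0.

0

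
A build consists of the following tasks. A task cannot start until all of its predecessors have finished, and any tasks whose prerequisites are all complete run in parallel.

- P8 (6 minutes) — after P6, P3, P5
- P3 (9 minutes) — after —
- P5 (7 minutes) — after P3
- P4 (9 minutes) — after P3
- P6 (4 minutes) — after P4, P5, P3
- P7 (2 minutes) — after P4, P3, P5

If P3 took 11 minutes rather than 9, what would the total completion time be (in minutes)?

Critical path before the change: P3→P4→P6→P8 = 9+9+4+6 = 28 giving 28 minutes.
Since P3 is critical, the +2 change carries straight to that chain (now 30 minutes).
The critical path is still P3→P4→P6→P8; finish is now 30 minutes.

30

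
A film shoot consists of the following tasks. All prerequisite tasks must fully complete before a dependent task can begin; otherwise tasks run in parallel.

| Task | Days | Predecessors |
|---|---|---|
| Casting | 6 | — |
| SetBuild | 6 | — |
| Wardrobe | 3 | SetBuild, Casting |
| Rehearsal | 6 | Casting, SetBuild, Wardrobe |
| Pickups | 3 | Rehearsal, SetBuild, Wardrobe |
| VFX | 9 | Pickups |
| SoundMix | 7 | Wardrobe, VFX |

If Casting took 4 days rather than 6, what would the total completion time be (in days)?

Actual critical path: Casting→Wardrobe→Rehearsal→Pickups→VFX→SoundMix = 6+3+6+3+9+7 = 34 ⇒ 34 days.
Casting is on the critical path; changing it to 4 makes that path 32 days.
Now SetBuild→Wardrobe→Rehearsal→Pickups→VFX→SoundMix = 6+3+6+3+9+7 = 34 is longest, so the finish becomes 34 days.

34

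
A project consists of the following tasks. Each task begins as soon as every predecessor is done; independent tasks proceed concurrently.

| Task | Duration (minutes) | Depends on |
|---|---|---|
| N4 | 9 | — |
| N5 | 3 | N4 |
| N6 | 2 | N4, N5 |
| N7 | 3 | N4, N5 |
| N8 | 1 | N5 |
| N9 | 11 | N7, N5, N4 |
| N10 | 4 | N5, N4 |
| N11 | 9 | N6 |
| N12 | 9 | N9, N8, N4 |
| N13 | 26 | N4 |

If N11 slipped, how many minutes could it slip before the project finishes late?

N4→N5→N7→N9→N12 = 9+3+3+11+9 = 35 sets the makespan at 35 minutes.
N11 finishes as early as 23 and must finish by 35.
Float = 35 − 23 = 12.

12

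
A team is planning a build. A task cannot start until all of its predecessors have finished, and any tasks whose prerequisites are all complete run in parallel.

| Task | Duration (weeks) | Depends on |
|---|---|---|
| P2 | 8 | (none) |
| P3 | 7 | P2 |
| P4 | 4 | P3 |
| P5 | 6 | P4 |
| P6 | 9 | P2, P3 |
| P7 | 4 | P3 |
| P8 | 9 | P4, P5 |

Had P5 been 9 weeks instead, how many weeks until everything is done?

37

The binding path is P2→P3→P4→P5→P8 = 8+7+4+6+9 = 34; finish at 34 weeks.
P5 is on the critical path; changing it to 9 makes that path 37 weeks.
That remains the longest chain; total 37 weeks.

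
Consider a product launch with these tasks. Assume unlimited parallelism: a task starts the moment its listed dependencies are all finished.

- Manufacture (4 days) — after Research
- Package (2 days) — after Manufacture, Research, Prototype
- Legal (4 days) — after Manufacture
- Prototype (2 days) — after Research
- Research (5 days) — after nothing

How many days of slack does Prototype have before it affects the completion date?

Research→Manufacture→Legal = 5+4+4 = 13 sets the makespan at 13 days.
Longest path through Prototype: 9 days (earliest finish 7, latest finish 11).
So Prototype can slip 11 − 7 = 4 days.

4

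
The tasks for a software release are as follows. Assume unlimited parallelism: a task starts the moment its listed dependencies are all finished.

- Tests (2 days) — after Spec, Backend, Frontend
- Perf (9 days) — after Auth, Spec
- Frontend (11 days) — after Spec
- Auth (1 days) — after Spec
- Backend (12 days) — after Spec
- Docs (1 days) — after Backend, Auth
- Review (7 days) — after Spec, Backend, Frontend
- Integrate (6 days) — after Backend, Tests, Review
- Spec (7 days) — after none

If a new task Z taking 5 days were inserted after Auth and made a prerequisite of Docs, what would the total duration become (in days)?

32

Originally the software release takes 32 days.
With Z inserted, Docs now waits for max(Backend, Auth, Z).
New critical path: Spec→Backend→Review→Integrate = 7+12+7+6 = 32 ⇒ 32 days.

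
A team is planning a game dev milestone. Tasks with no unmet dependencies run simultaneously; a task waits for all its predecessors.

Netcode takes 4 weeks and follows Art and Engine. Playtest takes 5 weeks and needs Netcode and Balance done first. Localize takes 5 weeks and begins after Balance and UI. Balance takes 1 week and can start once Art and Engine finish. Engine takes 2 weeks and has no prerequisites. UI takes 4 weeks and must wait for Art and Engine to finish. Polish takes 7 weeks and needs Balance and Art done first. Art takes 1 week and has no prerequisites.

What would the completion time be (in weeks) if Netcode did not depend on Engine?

11

Before: longest chain Engine→UI→Localize = 2+4+5 = 11, finish 11.
Without Engine→Netcode, Netcode's earliest start moves from 2 to 1.
After: Engine→UI→Localize = 2+4+5 = 11 → 11 weeks.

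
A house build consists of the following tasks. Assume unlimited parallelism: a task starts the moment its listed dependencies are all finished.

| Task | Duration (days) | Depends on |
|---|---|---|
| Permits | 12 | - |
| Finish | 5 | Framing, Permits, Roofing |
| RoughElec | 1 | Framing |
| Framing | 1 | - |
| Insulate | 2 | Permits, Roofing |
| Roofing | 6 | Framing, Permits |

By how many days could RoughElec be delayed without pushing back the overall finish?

21

Critical path: Permits→Roofing→Finish = 12+6+5 = 23, so the finish is 23 days.
The longest chain containing RoughElec totals 2 days.
Float = 23 − 2 = 21.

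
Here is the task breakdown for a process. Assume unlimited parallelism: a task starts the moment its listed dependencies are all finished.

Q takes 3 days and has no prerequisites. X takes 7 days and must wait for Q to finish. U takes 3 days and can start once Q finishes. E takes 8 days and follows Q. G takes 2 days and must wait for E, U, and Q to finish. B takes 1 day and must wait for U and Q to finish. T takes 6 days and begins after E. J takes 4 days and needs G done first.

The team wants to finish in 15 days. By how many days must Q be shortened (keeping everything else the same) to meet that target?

Current finish: 17 days; target: 15.
Q is on every critical path, so each day cut from Q cuts the finish by one (this holds down to a finish of 15).
Need 17 − 15 = 2 days off Q → Q becomes 1 day, finish becomes 15.

2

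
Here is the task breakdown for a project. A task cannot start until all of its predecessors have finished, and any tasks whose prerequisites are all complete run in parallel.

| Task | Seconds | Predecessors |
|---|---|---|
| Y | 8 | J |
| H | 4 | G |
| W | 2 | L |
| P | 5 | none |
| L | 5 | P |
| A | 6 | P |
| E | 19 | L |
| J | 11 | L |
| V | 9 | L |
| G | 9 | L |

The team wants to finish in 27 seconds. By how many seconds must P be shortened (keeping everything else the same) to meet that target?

Current finish: 29 seconds; target: 27.
P is on every critical path, so each second cut from P cuts the finish by one (this holds down to a finish of 25).
Need 29 − 27 = 2 seconds off P → P becomes 3 seconds, finish becomes 27.

2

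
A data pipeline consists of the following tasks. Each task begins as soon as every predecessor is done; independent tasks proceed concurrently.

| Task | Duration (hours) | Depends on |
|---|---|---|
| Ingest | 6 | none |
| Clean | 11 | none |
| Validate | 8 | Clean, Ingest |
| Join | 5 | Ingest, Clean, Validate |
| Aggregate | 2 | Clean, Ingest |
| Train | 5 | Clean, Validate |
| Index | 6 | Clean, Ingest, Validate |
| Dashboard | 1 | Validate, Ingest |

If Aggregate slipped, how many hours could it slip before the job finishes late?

12

Critical path: Clean→Validate→Index = 11+8+6 = 25, so the finish is 25 hours.
Aggregate finishes as early as 13 and must finish by 25.
Slack of Aggregate = 23 − 11 = 12 hours.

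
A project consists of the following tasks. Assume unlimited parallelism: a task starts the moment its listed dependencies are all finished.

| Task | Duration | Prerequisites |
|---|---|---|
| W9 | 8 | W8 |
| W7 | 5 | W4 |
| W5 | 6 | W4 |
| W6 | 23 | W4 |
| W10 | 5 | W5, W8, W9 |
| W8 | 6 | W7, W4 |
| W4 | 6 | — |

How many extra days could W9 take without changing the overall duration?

Critical path: W4→W7→W8→W9→W10 = 6+5+6+8+5 = 30, so the finish is 30 days.
W9 finishes as early as 25 and must finish by 25.
Float = 30 − 30 = 0.

0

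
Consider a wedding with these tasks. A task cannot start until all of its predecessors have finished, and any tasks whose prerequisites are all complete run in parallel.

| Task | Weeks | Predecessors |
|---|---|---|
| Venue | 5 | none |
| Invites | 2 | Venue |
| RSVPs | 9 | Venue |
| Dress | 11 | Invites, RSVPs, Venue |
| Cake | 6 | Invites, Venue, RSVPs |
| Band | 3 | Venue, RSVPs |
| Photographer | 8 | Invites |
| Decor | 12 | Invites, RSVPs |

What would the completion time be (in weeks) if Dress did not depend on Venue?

26

Before: longest chain Venue→RSVPs→Decor = 5+9+12 = 26, finish 26.
Dropping Venue→Dress doesn't change Dress's earliest start (14); another predecessor still binds.
After: Venue→RSVPs→Decor = 5+9+12 = 26 → 26 weeks.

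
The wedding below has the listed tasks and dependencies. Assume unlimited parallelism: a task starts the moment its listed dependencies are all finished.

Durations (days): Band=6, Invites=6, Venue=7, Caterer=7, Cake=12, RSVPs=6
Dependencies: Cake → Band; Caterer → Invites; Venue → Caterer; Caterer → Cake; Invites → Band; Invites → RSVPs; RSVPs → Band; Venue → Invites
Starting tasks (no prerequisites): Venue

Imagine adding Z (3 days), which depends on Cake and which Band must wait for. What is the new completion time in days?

Originally the wedding takes 32 days.
With Z inserted, Band now waits for max(RSVPs, Invites, Cake, Z).
New critical path: Venue→Caterer→Cake→Z→Band = 7+7+12+3+6 = 35 ⇒ 35 days.

35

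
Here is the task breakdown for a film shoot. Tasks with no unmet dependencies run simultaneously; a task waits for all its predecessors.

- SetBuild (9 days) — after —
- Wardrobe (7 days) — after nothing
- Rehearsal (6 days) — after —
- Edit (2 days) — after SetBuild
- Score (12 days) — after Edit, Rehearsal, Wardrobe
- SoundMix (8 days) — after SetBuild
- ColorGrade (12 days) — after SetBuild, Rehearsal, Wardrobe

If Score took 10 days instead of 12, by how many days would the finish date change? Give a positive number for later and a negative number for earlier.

As given, the longest chain is SetBuild→Edit→Score = 9+2+12 = 23, so the finish is 23 days.
Score lies on that path, so at 10 days the path becomes 21 days.
That remains the longest chain; total 21 days.
Change in finish: 21 − 23 = -2 days.

-2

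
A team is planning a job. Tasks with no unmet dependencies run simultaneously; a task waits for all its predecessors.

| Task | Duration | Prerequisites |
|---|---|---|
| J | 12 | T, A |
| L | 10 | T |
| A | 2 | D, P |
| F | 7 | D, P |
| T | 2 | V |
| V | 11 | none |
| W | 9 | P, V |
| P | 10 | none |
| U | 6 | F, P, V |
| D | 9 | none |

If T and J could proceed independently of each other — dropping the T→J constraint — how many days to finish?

24

Original critical path: V→T→J = 11+2+12 = 25 ⇒ 25 days.
Without T→J, J's earliest start moves from 13 to 12.
The longest chain is now P→A→J = 10+2+12 = 24, so the job takes 24 days.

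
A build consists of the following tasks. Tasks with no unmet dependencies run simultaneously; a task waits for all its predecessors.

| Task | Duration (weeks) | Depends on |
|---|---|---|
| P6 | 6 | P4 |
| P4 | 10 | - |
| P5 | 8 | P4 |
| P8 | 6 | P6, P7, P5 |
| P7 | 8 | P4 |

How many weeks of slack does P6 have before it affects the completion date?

The longest chain is P4→P5→P8 = 10+8+6 = 24; overall finish 24 weeks.
P6 finishes as early as 16 and must finish by 18.
So P6 can slip 18 − 16 = 2 weeks.

2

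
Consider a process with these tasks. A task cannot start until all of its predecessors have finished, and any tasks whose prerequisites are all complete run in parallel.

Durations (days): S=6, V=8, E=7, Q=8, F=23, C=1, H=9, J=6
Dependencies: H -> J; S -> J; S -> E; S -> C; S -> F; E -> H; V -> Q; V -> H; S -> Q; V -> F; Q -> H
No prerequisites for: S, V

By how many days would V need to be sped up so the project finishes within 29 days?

Current finish: 31 days; target: 29.
V is on every critical path, so each day cut from V cuts the finish by one (this holds down to a finish of 29).
Need 31 − 29 = 2 days off V → V becomes 6 days, finish becomes 29.

2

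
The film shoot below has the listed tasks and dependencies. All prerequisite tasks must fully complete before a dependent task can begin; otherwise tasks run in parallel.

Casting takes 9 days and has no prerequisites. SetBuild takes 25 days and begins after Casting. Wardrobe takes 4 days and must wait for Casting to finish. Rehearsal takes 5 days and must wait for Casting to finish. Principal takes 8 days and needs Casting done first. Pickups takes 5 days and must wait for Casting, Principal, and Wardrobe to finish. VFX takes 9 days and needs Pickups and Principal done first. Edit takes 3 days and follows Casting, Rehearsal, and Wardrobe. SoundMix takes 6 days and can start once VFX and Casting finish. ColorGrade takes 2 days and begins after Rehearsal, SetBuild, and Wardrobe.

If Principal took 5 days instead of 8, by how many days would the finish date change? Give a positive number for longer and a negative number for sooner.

-1

Actual critical path: Casting→Principal→Pickups→VFX→SoundMix = 9+8+5+9+6 = 37 ⇒ 37 days.
Since Principal is critical, the -3 change carries straight to that chain (now 34 days).
Now Casting→SetBuild→ColorGrade = 9+25+2 = 36 is longest, so the finish becomes 36 days.
Change in finish: 36 − 37 = -1 days.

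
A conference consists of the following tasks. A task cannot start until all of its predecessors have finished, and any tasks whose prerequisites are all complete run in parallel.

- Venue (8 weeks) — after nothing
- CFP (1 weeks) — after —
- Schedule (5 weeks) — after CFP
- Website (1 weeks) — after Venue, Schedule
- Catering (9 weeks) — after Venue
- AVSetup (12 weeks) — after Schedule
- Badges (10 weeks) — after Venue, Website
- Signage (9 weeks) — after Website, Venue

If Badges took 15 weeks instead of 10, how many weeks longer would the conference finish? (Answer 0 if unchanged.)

Baseline: Venue→Website→Badges = 8+1+10 = 19 → 19 weeks.
Badges is on the critical path; changing it to 15 makes that path 24 weeks.
That remains the longest chain; total 24 weeks.
Change in finish: 24 − 19 = +5 weeks.

5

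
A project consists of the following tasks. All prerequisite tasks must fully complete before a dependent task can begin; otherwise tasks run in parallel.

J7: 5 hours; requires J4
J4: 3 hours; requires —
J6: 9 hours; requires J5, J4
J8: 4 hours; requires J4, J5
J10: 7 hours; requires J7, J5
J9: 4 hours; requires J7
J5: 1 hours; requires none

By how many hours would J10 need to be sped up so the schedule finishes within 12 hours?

3

Current finish: 15 hours; target: 12.
J10 is on every critical path, so each hour cut from J10 cuts the finish by one (this holds down to a finish of 12).
Need 15 − 12 = 3 hours off J10 → J10 becomes 4 hours, finish becomes 12.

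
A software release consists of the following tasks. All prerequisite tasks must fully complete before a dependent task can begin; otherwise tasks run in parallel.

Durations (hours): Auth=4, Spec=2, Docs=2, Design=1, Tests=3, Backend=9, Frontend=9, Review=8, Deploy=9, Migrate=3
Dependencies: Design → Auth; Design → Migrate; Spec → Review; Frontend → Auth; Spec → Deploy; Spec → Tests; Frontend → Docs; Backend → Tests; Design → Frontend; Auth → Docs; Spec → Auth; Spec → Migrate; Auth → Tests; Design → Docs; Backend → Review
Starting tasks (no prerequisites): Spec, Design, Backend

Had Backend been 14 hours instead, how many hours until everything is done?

Baseline: Backend→Review = 9+8 = 17 → 17 hours.
Backend lies on that path, so at 14 hours the path becomes 22 hours.
No other chain overtakes it, so the finish is 22 hours.

22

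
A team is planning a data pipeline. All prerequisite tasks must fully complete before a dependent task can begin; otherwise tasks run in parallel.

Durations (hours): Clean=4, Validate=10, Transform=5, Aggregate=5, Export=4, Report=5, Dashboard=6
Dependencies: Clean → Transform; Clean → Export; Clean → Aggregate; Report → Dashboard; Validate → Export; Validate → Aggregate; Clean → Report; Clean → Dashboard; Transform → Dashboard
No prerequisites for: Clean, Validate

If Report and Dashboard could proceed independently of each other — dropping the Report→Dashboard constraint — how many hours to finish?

With the dependency in place, Clean→Transform→Dashboard = 4+5+6 = 15 sets the finish at 15 hours.
Dropping Report→Dashboard doesn't change Dashboard's earliest start (9); another predecessor still binds.
New critical path: Clean→Transform→Dashboard = 4+5+6 = 15 ⇒ 15 hours.

15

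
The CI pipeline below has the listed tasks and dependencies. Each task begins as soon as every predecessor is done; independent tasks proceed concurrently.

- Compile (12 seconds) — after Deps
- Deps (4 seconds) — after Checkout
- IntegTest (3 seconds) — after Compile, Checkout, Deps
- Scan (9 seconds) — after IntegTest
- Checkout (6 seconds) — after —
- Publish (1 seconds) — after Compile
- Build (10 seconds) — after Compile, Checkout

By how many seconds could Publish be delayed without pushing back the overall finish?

11

Checkout→Deps→Compile→IntegTest→Scan = 6+4+12+3+9 = 34 sets the makespan at 34 seconds.
Publish finishes as early as 23 and must finish by 34.
Float = 34 − 23 = 11.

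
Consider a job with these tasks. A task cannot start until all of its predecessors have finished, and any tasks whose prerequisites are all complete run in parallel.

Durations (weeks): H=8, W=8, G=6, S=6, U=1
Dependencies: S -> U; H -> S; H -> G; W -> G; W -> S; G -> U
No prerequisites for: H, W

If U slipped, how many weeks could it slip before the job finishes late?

0

The longest chain is H→G→U = 8+6+1 = 15; overall finish 15 weeks.
The longest chain containing U totals 15 weeks.
So U can slip 15 − 15 = 0 weeks.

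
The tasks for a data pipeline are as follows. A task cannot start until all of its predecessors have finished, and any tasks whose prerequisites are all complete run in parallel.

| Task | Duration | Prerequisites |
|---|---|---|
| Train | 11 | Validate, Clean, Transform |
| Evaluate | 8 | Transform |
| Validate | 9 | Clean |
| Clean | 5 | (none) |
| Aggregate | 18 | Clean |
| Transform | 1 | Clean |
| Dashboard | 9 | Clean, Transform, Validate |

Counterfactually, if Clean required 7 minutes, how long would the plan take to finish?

27

The binding path is Clean→Validate→Train = 5+9+11 = 25; finish at 25 minutes.
Since Clean is critical, the +2 change carries straight to that chain (now 27 minutes).
No other chain overtakes it, so the finish is 27 minutes.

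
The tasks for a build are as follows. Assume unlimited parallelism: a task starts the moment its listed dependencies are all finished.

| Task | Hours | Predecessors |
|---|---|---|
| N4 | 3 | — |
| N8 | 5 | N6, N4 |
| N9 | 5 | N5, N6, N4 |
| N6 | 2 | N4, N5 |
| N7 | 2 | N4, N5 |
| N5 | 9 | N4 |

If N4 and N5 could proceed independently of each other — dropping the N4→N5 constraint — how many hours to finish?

16

Original critical path: N4→N5→N6→N8 = 3+9+2+5 = 19 ⇒ 19 hours.
Without N4→N5, N5's earliest start moves from 3 to 0.
The longest chain is now N5→N6→N8 = 9+2+5 = 16, so the job takes 16 hours.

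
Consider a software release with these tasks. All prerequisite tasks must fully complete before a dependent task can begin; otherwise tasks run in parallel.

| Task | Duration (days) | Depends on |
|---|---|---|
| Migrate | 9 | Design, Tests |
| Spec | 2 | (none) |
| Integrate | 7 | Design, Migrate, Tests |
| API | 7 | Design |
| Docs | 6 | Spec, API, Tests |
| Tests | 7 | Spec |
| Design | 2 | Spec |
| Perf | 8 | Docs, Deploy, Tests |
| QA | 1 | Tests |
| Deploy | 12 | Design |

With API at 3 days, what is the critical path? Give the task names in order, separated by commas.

Spec, Tests, Migrate, Integrate

As given, the longest chain is Spec→Design→API→Docs→Perf = 2+2+7+6+8 = 25, so the finish is 25 days.
API is on the critical path; changing it to 3 makes that path 21 days.
New critical path: Spec→Tests→Migrate→Integrate = 2+7+9+7 = 25 ⇒ 25 days.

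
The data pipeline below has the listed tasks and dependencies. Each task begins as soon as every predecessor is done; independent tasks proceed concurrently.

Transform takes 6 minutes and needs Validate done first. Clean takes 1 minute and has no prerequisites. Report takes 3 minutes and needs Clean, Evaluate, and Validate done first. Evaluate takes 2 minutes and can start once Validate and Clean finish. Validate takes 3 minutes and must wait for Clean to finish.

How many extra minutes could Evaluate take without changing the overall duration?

The longest chain is Clean→Validate→Transform = 1+3+6 = 10; overall finish 10 minutes.
Evaluate finishes as early as 6 and must finish by 7.
So Evaluate can slip 7 − 6 = 1 minute.

1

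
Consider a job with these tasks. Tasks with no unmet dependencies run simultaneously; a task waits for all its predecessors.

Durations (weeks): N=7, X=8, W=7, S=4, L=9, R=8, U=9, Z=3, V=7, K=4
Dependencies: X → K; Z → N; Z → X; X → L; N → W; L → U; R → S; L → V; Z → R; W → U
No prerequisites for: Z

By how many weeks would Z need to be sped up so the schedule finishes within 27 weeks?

2

Current finish: 29 weeks; target: 27.
Z is on every critical path, so each week cut from Z cuts the finish by one (this holds down to a finish of 27).
Need 29 − 27 = 2 weeks off Z → Z becomes 1 week, finish becomes 27.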